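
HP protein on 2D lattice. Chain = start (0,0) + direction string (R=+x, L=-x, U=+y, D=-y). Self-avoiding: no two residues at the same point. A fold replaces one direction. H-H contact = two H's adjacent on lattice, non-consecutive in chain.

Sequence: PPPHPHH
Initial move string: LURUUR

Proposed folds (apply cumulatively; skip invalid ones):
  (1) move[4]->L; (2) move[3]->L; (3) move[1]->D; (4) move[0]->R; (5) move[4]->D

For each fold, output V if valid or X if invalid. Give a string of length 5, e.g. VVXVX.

Initial: LURUUR -> [(0, 0), (-1, 0), (-1, 1), (0, 1), (0, 2), (0, 3), (1, 3)]
Fold 1: move[4]->L => LURULR INVALID (collision), skipped
Fold 2: move[3]->L => LURLUR INVALID (collision), skipped
Fold 3: move[1]->D => LDRUUR INVALID (collision), skipped
Fold 4: move[0]->R => RURUUR VALID
Fold 5: move[4]->D => RURUDR INVALID (collision), skipped

Answer: XXXVX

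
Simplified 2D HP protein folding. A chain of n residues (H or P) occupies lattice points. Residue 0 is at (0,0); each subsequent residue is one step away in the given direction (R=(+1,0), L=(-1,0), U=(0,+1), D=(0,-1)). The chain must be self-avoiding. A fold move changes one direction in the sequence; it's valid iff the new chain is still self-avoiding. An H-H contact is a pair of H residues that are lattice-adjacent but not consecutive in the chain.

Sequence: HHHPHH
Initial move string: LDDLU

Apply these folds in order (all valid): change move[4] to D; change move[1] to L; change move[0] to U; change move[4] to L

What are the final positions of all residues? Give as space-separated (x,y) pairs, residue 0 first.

Initial moves: LDDLU
Fold: move[4]->D => LDDLD (positions: [(0, 0), (-1, 0), (-1, -1), (-1, -2), (-2, -2), (-2, -3)])
Fold: move[1]->L => LLDLD (positions: [(0, 0), (-1, 0), (-2, 0), (-2, -1), (-3, -1), (-3, -2)])
Fold: move[0]->U => ULDLD (positions: [(0, 0), (0, 1), (-1, 1), (-1, 0), (-2, 0), (-2, -1)])
Fold: move[4]->L => ULDLL (positions: [(0, 0), (0, 1), (-1, 1), (-1, 0), (-2, 0), (-3, 0)])

Answer: (0,0) (0,1) (-1,1) (-1,0) (-2,0) (-3,0)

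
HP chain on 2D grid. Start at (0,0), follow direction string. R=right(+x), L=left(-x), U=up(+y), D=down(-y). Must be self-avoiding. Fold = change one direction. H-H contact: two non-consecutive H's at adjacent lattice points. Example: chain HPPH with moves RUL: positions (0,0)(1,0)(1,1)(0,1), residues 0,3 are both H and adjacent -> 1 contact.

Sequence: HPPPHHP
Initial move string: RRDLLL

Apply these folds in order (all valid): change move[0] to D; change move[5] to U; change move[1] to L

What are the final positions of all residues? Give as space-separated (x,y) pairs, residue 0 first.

Answer: (0,0) (0,-1) (-1,-1) (-1,-2) (-2,-2) (-3,-2) (-3,-1)

Derivation:
Initial moves: RRDLLL
Fold: move[0]->D => DRDLLL (positions: [(0, 0), (0, -1), (1, -1), (1, -2), (0, -2), (-1, -2), (-2, -2)])
Fold: move[5]->U => DRDLLU (positions: [(0, 0), (0, -1), (1, -1), (1, -2), (0, -2), (-1, -2), (-1, -1)])
Fold: move[1]->L => DLDLLU (positions: [(0, 0), (0, -1), (-1, -1), (-1, -2), (-2, -2), (-3, -2), (-3, -1)])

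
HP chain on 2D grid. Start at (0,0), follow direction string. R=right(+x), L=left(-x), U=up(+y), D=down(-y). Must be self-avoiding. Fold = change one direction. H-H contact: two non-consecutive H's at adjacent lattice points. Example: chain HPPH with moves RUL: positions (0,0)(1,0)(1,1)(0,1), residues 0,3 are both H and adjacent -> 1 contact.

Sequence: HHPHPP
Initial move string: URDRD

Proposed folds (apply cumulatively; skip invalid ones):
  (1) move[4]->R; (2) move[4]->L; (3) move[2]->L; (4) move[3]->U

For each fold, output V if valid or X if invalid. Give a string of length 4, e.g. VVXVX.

Answer: VXXX

Derivation:
Initial: URDRD -> [(0, 0), (0, 1), (1, 1), (1, 0), (2, 0), (2, -1)]
Fold 1: move[4]->R => URDRR VALID
Fold 2: move[4]->L => URDRL INVALID (collision), skipped
Fold 3: move[2]->L => URLRR INVALID (collision), skipped
Fold 4: move[3]->U => URDUR INVALID (collision), skipped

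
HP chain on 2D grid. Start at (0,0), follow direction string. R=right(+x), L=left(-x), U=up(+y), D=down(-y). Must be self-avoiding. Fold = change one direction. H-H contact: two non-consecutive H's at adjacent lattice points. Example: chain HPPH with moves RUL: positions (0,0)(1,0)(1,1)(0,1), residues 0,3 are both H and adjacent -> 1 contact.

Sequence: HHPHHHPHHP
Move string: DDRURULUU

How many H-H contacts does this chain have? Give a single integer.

Positions: [(0, 0), (0, -1), (0, -2), (1, -2), (1, -1), (2, -1), (2, 0), (1, 0), (1, 1), (1, 2)]
H-H contact: residue 0 @(0,0) - residue 7 @(1, 0)
H-H contact: residue 1 @(0,-1) - residue 4 @(1, -1)
H-H contact: residue 4 @(1,-1) - residue 7 @(1, 0)

Answer: 3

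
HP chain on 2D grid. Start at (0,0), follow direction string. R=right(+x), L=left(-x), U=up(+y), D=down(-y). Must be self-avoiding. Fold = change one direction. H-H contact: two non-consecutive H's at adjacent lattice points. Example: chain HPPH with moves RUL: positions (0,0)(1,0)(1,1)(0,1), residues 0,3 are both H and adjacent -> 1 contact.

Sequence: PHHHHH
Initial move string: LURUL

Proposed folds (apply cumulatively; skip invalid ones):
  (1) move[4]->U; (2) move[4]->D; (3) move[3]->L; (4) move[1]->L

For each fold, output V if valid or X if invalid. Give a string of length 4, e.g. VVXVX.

Initial: LURUL -> [(0, 0), (-1, 0), (-1, 1), (0, 1), (0, 2), (-1, 2)]
Fold 1: move[4]->U => LURUU VALID
Fold 2: move[4]->D => LURUD INVALID (collision), skipped
Fold 3: move[3]->L => LURLU INVALID (collision), skipped
Fold 4: move[1]->L => LLRUU INVALID (collision), skipped

Answer: VXXX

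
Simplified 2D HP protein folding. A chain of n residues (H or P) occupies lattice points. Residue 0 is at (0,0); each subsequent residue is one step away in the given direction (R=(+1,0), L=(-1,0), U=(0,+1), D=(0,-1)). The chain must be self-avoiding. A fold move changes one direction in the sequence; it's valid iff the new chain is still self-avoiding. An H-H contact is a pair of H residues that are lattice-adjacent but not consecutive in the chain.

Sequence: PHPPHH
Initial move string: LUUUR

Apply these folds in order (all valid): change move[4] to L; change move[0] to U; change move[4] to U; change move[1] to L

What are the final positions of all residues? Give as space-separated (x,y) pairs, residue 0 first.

Initial moves: LUUUR
Fold: move[4]->L => LUUUL (positions: [(0, 0), (-1, 0), (-1, 1), (-1, 2), (-1, 3), (-2, 3)])
Fold: move[0]->U => UUUUL (positions: [(0, 0), (0, 1), (0, 2), (0, 3), (0, 4), (-1, 4)])
Fold: move[4]->U => UUUUU (positions: [(0, 0), (0, 1), (0, 2), (0, 3), (0, 4), (0, 5)])
Fold: move[1]->L => ULUUU (positions: [(0, 0), (0, 1), (-1, 1), (-1, 2), (-1, 3), (-1, 4)])

Answer: (0,0) (0,1) (-1,1) (-1,2) (-1,3) (-1,4)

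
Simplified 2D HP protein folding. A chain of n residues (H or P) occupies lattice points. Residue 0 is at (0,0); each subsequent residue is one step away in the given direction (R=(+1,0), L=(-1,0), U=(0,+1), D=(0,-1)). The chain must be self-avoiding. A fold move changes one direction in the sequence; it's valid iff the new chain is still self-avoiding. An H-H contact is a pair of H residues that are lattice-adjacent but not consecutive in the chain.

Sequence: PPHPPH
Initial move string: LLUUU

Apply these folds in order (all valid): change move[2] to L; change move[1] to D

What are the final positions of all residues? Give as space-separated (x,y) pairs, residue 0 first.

Answer: (0,0) (-1,0) (-1,-1) (-2,-1) (-2,0) (-2,1)

Derivation:
Initial moves: LLUUU
Fold: move[2]->L => LLLUU (positions: [(0, 0), (-1, 0), (-2, 0), (-3, 0), (-3, 1), (-3, 2)])
Fold: move[1]->D => LDLUU (positions: [(0, 0), (-1, 0), (-1, -1), (-2, -1), (-2, 0), (-2, 1)])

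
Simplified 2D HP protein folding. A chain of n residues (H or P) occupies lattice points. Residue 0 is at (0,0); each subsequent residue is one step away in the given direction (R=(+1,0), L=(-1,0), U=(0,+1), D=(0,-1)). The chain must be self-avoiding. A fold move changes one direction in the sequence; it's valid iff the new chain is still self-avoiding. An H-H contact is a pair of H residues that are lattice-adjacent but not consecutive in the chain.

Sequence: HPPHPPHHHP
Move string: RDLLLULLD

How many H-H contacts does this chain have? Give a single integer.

Positions: [(0, 0), (1, 0), (1, -1), (0, -1), (-1, -1), (-2, -1), (-2, 0), (-3, 0), (-4, 0), (-4, -1)]
H-H contact: residue 0 @(0,0) - residue 3 @(0, -1)

Answer: 1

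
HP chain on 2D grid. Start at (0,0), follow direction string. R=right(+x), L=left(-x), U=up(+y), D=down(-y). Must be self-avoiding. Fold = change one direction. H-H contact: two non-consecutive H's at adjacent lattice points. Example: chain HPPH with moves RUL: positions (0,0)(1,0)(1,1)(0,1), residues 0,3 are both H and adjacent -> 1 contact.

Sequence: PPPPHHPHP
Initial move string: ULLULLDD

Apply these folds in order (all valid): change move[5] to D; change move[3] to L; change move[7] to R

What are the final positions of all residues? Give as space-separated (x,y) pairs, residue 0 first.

Answer: (0,0) (0,1) (-1,1) (-2,1) (-3,1) (-4,1) (-4,0) (-4,-1) (-3,-1)

Derivation:
Initial moves: ULLULLDD
Fold: move[5]->D => ULLULDDD (positions: [(0, 0), (0, 1), (-1, 1), (-2, 1), (-2, 2), (-3, 2), (-3, 1), (-3, 0), (-3, -1)])
Fold: move[3]->L => ULLLLDDD (positions: [(0, 0), (0, 1), (-1, 1), (-2, 1), (-3, 1), (-4, 1), (-4, 0), (-4, -1), (-4, -2)])
Fold: move[7]->R => ULLLLDDR (positions: [(0, 0), (0, 1), (-1, 1), (-2, 1), (-3, 1), (-4, 1), (-4, 0), (-4, -1), (-3, -1)])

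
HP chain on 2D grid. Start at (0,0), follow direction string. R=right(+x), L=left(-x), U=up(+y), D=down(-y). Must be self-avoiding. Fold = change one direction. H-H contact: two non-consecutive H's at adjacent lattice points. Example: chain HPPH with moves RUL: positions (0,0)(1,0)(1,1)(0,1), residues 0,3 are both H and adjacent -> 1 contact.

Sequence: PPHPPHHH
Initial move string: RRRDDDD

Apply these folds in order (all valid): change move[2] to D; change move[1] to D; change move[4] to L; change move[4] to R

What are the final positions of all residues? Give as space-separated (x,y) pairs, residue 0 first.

Initial moves: RRRDDDD
Fold: move[2]->D => RRDDDDD (positions: [(0, 0), (1, 0), (2, 0), (2, -1), (2, -2), (2, -3), (2, -4), (2, -5)])
Fold: move[1]->D => RDDDDDD (positions: [(0, 0), (1, 0), (1, -1), (1, -2), (1, -3), (1, -4), (1, -5), (1, -6)])
Fold: move[4]->L => RDDDLDD (positions: [(0, 0), (1, 0), (1, -1), (1, -2), (1, -3), (0, -3), (0, -4), (0, -5)])
Fold: move[4]->R => RDDDRDD (positions: [(0, 0), (1, 0), (1, -1), (1, -2), (1, -3), (2, -3), (2, -4), (2, -5)])

Answer: (0,0) (1,0) (1,-1) (1,-2) (1,-3) (2,-3) (2,-4) (2,-5)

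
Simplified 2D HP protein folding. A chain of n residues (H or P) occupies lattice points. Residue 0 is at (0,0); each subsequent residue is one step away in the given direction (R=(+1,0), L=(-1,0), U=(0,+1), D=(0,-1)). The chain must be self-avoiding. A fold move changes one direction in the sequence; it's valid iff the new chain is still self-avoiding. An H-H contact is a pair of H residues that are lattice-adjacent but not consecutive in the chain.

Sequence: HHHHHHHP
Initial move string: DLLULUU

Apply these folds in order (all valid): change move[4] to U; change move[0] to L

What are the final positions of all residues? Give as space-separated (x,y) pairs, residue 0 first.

Initial moves: DLLULUU
Fold: move[4]->U => DLLUUUU (positions: [(0, 0), (0, -1), (-1, -1), (-2, -1), (-2, 0), (-2, 1), (-2, 2), (-2, 3)])
Fold: move[0]->L => LLLUUUU (positions: [(0, 0), (-1, 0), (-2, 0), (-3, 0), (-3, 1), (-3, 2), (-3, 3), (-3, 4)])

Answer: (0,0) (-1,0) (-2,0) (-3,0) (-3,1) (-3,2) (-3,3) (-3,4)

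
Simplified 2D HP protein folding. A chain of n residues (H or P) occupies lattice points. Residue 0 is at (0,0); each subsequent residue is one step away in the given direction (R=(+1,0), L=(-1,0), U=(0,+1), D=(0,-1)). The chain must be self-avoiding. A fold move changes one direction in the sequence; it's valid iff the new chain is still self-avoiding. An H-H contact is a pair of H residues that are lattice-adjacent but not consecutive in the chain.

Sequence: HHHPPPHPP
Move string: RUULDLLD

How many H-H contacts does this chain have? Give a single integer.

Positions: [(0, 0), (1, 0), (1, 1), (1, 2), (0, 2), (0, 1), (-1, 1), (-2, 1), (-2, 0)]
No H-H contacts found.

Answer: 0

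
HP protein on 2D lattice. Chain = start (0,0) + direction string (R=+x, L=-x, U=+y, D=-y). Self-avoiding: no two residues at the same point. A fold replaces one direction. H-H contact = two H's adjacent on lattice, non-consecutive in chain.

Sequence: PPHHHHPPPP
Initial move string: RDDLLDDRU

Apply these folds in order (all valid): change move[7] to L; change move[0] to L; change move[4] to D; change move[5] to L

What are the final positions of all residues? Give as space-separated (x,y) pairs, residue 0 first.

Answer: (0,0) (-1,0) (-1,-1) (-1,-2) (-2,-2) (-2,-3) (-3,-3) (-3,-4) (-4,-4) (-4,-3)

Derivation:
Initial moves: RDDLLDDRU
Fold: move[7]->L => RDDLLDDLU (positions: [(0, 0), (1, 0), (1, -1), (1, -2), (0, -2), (-1, -2), (-1, -3), (-1, -4), (-2, -4), (-2, -3)])
Fold: move[0]->L => LDDLLDDLU (positions: [(0, 0), (-1, 0), (-1, -1), (-1, -2), (-2, -2), (-3, -2), (-3, -3), (-3, -4), (-4, -4), (-4, -3)])
Fold: move[4]->D => LDDLDDDLU (positions: [(0, 0), (-1, 0), (-1, -1), (-1, -2), (-2, -2), (-2, -3), (-2, -4), (-2, -5), (-3, -5), (-3, -4)])
Fold: move[5]->L => LDDLDLDLU (positions: [(0, 0), (-1, 0), (-1, -1), (-1, -2), (-2, -2), (-2, -3), (-3, -3), (-3, -4), (-4, -4), (-4, -3)])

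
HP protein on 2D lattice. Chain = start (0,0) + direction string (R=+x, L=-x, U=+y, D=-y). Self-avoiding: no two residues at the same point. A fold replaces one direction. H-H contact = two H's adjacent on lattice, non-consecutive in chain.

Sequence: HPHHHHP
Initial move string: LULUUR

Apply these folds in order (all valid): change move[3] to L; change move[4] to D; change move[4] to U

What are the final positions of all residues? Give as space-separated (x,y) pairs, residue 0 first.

Answer: (0,0) (-1,0) (-1,1) (-2,1) (-3,1) (-3,2) (-2,2)

Derivation:
Initial moves: LULUUR
Fold: move[3]->L => LULLUR (positions: [(0, 0), (-1, 0), (-1, 1), (-2, 1), (-3, 1), (-3, 2), (-2, 2)])
Fold: move[4]->D => LULLDR (positions: [(0, 0), (-1, 0), (-1, 1), (-2, 1), (-3, 1), (-3, 0), (-2, 0)])
Fold: move[4]->U => LULLUR (positions: [(0, 0), (-1, 0), (-1, 1), (-2, 1), (-3, 1), (-3, 2), (-2, 2)])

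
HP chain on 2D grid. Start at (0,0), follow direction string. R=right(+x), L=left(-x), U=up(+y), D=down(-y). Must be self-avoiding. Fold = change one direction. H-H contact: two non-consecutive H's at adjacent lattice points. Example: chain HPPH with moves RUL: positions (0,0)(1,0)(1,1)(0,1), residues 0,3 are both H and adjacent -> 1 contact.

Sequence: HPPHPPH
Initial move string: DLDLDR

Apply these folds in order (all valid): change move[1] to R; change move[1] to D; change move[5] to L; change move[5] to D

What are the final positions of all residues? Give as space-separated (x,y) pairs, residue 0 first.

Answer: (0,0) (0,-1) (0,-2) (0,-3) (-1,-3) (-1,-4) (-1,-5)

Derivation:
Initial moves: DLDLDR
Fold: move[1]->R => DRDLDR (positions: [(0, 0), (0, -1), (1, -1), (1, -2), (0, -2), (0, -3), (1, -3)])
Fold: move[1]->D => DDDLDR (positions: [(0, 0), (0, -1), (0, -2), (0, -3), (-1, -3), (-1, -4), (0, -4)])
Fold: move[5]->L => DDDLDL (positions: [(0, 0), (0, -1), (0, -2), (0, -3), (-1, -3), (-1, -4), (-2, -4)])
Fold: move[5]->D => DDDLDD (positions: [(0, 0), (0, -1), (0, -2), (0, -3), (-1, -3), (-1, -4), (-1, -5)])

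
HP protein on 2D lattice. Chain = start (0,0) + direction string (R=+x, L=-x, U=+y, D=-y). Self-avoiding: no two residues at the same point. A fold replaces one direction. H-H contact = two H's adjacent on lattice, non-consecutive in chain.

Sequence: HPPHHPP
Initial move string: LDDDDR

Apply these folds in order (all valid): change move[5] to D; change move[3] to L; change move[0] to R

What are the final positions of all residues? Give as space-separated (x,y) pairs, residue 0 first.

Answer: (0,0) (1,0) (1,-1) (1,-2) (0,-2) (0,-3) (0,-4)

Derivation:
Initial moves: LDDDDR
Fold: move[5]->D => LDDDDD (positions: [(0, 0), (-1, 0), (-1, -1), (-1, -2), (-1, -3), (-1, -4), (-1, -5)])
Fold: move[3]->L => LDDLDD (positions: [(0, 0), (-1, 0), (-1, -1), (-1, -2), (-2, -2), (-2, -3), (-2, -4)])
Fold: move[0]->R => RDDLDD (positions: [(0, 0), (1, 0), (1, -1), (1, -2), (0, -2), (0, -3), (0, -4)])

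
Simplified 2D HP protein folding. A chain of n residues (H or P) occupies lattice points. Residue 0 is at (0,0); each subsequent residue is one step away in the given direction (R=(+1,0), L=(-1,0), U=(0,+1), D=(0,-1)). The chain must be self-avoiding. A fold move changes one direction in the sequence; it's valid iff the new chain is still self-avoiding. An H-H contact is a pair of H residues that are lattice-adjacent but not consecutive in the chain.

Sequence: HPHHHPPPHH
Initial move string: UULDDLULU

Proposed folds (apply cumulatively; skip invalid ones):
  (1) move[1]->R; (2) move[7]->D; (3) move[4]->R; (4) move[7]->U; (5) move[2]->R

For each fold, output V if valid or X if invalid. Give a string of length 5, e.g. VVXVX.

Answer: XXXVX

Derivation:
Initial: UULDDLULU -> [(0, 0), (0, 1), (0, 2), (-1, 2), (-1, 1), (-1, 0), (-2, 0), (-2, 1), (-3, 1), (-3, 2)]
Fold 1: move[1]->R => URLDDLULU INVALID (collision), skipped
Fold 2: move[7]->D => UULDDLUDU INVALID (collision), skipped
Fold 3: move[4]->R => UULDRLULU INVALID (collision), skipped
Fold 4: move[7]->U => UULDDLUUU VALID
Fold 5: move[2]->R => UURDDLUUU INVALID (collision), skipped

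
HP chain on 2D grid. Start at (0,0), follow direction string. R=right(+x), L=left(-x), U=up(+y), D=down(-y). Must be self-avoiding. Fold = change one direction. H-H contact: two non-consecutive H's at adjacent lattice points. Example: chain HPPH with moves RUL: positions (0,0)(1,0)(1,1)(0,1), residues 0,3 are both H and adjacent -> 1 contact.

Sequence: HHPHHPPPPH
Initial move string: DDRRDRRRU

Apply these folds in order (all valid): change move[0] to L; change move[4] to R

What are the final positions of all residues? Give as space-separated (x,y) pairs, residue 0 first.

Initial moves: DDRRDRRRU
Fold: move[0]->L => LDRRDRRRU (positions: [(0, 0), (-1, 0), (-1, -1), (0, -1), (1, -1), (1, -2), (2, -2), (3, -2), (4, -2), (4, -1)])
Fold: move[4]->R => LDRRRRRRU (positions: [(0, 0), (-1, 0), (-1, -1), (0, -1), (1, -1), (2, -1), (3, -1), (4, -1), (5, -1), (5, 0)])

Answer: (0,0) (-1,0) (-1,-1) (0,-1) (1,-1) (2,-1) (3,-1) (4,-1) (5,-1) (5,0)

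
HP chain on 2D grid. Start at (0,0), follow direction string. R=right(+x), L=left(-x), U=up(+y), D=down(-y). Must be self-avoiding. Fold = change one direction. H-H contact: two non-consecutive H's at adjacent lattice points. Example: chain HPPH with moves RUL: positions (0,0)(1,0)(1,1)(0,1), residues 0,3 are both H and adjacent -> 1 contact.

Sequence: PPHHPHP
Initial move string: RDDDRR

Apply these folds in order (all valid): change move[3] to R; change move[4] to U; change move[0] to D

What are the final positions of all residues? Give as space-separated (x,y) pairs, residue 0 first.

Answer: (0,0) (0,-1) (0,-2) (0,-3) (1,-3) (1,-2) (2,-2)

Derivation:
Initial moves: RDDDRR
Fold: move[3]->R => RDDRRR (positions: [(0, 0), (1, 0), (1, -1), (1, -2), (2, -2), (3, -2), (4, -2)])
Fold: move[4]->U => RDDRUR (positions: [(0, 0), (1, 0), (1, -1), (1, -2), (2, -2), (2, -1), (3, -1)])
Fold: move[0]->D => DDDRUR (positions: [(0, 0), (0, -1), (0, -2), (0, -3), (1, -3), (1, -2), (2, -2)])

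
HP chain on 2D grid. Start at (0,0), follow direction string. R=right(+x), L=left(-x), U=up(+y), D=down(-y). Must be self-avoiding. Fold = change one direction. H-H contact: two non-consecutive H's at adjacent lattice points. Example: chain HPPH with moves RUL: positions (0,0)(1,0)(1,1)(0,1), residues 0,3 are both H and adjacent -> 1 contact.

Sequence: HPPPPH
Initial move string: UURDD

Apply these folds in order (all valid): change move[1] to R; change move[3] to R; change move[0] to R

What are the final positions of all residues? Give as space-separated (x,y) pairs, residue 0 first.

Initial moves: UURDD
Fold: move[1]->R => URRDD (positions: [(0, 0), (0, 1), (1, 1), (2, 1), (2, 0), (2, -1)])
Fold: move[3]->R => URRRD (positions: [(0, 0), (0, 1), (1, 1), (2, 1), (3, 1), (3, 0)])
Fold: move[0]->R => RRRRD (positions: [(0, 0), (1, 0), (2, 0), (3, 0), (4, 0), (4, -1)])

Answer: (0,0) (1,0) (2,0) (3,0) (4,0) (4,-1)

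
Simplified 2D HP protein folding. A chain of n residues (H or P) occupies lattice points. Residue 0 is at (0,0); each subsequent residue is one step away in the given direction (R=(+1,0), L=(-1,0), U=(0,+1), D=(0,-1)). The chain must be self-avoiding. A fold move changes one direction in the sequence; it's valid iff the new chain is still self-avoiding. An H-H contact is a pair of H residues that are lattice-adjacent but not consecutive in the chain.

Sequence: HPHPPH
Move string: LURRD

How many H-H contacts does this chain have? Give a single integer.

Answer: 1

Derivation:
Positions: [(0, 0), (-1, 0), (-1, 1), (0, 1), (1, 1), (1, 0)]
H-H contact: residue 0 @(0,0) - residue 5 @(1, 0)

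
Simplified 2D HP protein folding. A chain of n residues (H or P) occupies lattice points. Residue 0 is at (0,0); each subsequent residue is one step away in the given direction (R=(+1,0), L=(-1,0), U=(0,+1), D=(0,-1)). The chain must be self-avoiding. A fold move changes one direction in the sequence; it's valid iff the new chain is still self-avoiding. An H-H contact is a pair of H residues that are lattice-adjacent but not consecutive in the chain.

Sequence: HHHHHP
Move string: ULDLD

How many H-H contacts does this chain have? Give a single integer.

Answer: 1

Derivation:
Positions: [(0, 0), (0, 1), (-1, 1), (-1, 0), (-2, 0), (-2, -1)]
H-H contact: residue 0 @(0,0) - residue 3 @(-1, 0)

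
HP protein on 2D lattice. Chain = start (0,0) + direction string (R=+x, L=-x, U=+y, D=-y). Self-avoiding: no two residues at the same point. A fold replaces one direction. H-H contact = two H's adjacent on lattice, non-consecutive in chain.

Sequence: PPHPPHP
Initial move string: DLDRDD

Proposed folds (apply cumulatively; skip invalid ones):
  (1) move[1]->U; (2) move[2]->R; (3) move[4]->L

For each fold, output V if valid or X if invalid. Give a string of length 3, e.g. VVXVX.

Answer: XXX

Derivation:
Initial: DLDRDD -> [(0, 0), (0, -1), (-1, -1), (-1, -2), (0, -2), (0, -3), (0, -4)]
Fold 1: move[1]->U => DUDRDD INVALID (collision), skipped
Fold 2: move[2]->R => DLRRDD INVALID (collision), skipped
Fold 3: move[4]->L => DLDRLD INVALID (collision), skipped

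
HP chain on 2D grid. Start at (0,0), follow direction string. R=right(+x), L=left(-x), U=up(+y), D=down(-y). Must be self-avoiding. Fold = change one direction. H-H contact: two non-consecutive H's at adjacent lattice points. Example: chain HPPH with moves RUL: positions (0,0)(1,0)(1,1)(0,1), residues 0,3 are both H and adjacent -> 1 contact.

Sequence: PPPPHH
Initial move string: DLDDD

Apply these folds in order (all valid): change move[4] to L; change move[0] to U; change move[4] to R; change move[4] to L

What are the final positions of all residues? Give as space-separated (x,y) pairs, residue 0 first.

Initial moves: DLDDD
Fold: move[4]->L => DLDDL (positions: [(0, 0), (0, -1), (-1, -1), (-1, -2), (-1, -3), (-2, -3)])
Fold: move[0]->U => ULDDL (positions: [(0, 0), (0, 1), (-1, 1), (-1, 0), (-1, -1), (-2, -1)])
Fold: move[4]->R => ULDDR (positions: [(0, 0), (0, 1), (-1, 1), (-1, 0), (-1, -1), (0, -1)])
Fold: move[4]->L => ULDDL (positions: [(0, 0), (0, 1), (-1, 1), (-1, 0), (-1, -1), (-2, -1)])

Answer: (0,0) (0,1) (-1,1) (-1,0) (-1,-1) (-2,-1)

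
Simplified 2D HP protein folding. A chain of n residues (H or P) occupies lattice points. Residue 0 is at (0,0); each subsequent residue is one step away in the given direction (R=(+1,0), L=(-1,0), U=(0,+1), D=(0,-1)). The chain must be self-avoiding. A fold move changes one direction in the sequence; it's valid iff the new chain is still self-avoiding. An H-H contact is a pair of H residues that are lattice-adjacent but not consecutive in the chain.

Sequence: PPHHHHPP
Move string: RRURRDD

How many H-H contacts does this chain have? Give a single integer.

Answer: 0

Derivation:
Positions: [(0, 0), (1, 0), (2, 0), (2, 1), (3, 1), (4, 1), (4, 0), (4, -1)]
No H-H contacts found.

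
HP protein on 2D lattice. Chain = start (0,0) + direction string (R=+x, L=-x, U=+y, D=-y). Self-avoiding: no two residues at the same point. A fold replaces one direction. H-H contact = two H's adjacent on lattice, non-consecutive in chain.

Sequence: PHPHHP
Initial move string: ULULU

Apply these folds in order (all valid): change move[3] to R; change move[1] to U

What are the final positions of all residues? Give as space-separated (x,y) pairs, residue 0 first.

Initial moves: ULULU
Fold: move[3]->R => ULURU (positions: [(0, 0), (0, 1), (-1, 1), (-1, 2), (0, 2), (0, 3)])
Fold: move[1]->U => UUURU (positions: [(0, 0), (0, 1), (0, 2), (0, 3), (1, 3), (1, 4)])

Answer: (0,0) (0,1) (0,2) (0,3) (1,3) (1,4)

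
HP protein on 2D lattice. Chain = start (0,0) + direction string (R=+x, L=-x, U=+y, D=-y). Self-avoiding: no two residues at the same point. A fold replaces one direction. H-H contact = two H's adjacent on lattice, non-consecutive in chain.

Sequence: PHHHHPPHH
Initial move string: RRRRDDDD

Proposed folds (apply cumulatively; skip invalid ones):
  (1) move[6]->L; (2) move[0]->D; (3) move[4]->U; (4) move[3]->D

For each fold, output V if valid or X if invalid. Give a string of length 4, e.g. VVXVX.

Answer: VVXV

Derivation:
Initial: RRRRDDDD -> [(0, 0), (1, 0), (2, 0), (3, 0), (4, 0), (4, -1), (4, -2), (4, -3), (4, -4)]
Fold 1: move[6]->L => RRRRDDLD VALID
Fold 2: move[0]->D => DRRRDDLD VALID
Fold 3: move[4]->U => DRRRUDLD INVALID (collision), skipped
Fold 4: move[3]->D => DRRDDDLD VALID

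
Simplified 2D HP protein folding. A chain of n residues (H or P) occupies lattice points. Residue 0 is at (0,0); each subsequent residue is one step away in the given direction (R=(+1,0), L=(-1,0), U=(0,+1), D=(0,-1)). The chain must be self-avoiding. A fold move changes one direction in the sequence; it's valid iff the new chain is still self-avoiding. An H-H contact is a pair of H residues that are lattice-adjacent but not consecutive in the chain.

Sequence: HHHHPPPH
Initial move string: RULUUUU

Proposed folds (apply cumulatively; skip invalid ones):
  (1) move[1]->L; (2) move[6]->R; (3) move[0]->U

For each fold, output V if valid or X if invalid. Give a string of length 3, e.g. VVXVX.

Answer: XVV

Derivation:
Initial: RULUUUU -> [(0, 0), (1, 0), (1, 1), (0, 1), (0, 2), (0, 3), (0, 4), (0, 5)]
Fold 1: move[1]->L => RLLUUUU INVALID (collision), skipped
Fold 2: move[6]->R => RULUUUR VALID
Fold 3: move[0]->U => UULUUUR VALID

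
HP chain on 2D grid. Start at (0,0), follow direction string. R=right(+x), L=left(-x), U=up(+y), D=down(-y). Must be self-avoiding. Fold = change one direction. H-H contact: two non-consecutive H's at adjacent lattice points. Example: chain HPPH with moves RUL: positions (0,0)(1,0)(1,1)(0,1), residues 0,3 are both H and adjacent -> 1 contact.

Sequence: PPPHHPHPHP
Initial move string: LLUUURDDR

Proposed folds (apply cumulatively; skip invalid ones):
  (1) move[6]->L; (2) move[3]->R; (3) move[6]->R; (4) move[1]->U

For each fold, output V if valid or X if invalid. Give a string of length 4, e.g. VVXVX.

Initial: LLUUURDDR -> [(0, 0), (-1, 0), (-2, 0), (-2, 1), (-2, 2), (-2, 3), (-1, 3), (-1, 2), (-1, 1), (0, 1)]
Fold 1: move[6]->L => LLUUURLDR INVALID (collision), skipped
Fold 2: move[3]->R => LLURURDDR INVALID (collision), skipped
Fold 3: move[6]->R => LLUUURRDR VALID
Fold 4: move[1]->U => LUUUURRDR VALID

Answer: XXVV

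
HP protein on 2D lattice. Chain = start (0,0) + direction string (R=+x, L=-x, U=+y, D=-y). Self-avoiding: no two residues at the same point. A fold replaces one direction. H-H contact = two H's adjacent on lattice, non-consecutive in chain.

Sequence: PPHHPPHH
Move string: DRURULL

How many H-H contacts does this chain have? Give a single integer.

Positions: [(0, 0), (0, -1), (1, -1), (1, 0), (2, 0), (2, 1), (1, 1), (0, 1)]
H-H contact: residue 3 @(1,0) - residue 6 @(1, 1)

Answer: 1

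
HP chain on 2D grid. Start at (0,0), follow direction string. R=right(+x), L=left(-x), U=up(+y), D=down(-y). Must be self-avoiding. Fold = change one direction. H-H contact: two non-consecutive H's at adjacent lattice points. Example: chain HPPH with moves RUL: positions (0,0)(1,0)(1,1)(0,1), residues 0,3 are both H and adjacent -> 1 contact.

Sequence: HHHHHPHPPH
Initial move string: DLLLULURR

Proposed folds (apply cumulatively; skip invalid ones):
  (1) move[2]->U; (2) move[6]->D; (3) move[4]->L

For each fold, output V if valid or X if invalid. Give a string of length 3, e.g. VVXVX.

Answer: VXV

Derivation:
Initial: DLLLULURR -> [(0, 0), (0, -1), (-1, -1), (-2, -1), (-3, -1), (-3, 0), (-4, 0), (-4, 1), (-3, 1), (-2, 1)]
Fold 1: move[2]->U => DLULULURR VALID
Fold 2: move[6]->D => DLULULDRR INVALID (collision), skipped
Fold 3: move[4]->L => DLULLLURR VALID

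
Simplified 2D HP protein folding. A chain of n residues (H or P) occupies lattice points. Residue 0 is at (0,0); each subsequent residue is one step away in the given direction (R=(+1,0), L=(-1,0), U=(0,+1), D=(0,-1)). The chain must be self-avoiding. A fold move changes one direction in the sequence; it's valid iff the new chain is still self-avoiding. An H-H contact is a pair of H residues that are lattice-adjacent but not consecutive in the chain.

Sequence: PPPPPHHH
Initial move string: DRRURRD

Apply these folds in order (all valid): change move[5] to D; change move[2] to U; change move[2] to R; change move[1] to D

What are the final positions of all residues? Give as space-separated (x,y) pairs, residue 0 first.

Initial moves: DRRURRD
Fold: move[5]->D => DRRURDD (positions: [(0, 0), (0, -1), (1, -1), (2, -1), (2, 0), (3, 0), (3, -1), (3, -2)])
Fold: move[2]->U => DRUURDD (positions: [(0, 0), (0, -1), (1, -1), (1, 0), (1, 1), (2, 1), (2, 0), (2, -1)])
Fold: move[2]->R => DRRURDD (positions: [(0, 0), (0, -1), (1, -1), (2, -1), (2, 0), (3, 0), (3, -1), (3, -2)])
Fold: move[1]->D => DDRURDD (positions: [(0, 0), (0, -1), (0, -2), (1, -2), (1, -1), (2, -1), (2, -2), (2, -3)])

Answer: (0,0) (0,-1) (0,-2) (1,-2) (1,-1) (2,-1) (2,-2) (2,-3)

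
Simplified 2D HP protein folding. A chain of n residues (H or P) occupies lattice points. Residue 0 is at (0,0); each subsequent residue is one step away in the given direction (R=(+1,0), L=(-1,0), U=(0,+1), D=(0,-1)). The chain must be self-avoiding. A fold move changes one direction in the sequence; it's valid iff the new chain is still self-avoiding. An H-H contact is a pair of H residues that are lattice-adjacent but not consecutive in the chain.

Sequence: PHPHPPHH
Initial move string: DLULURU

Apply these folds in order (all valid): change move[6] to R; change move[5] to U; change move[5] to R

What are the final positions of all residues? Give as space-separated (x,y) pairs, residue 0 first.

Answer: (0,0) (0,-1) (-1,-1) (-1,0) (-2,0) (-2,1) (-1,1) (0,1)

Derivation:
Initial moves: DLULURU
Fold: move[6]->R => DLULURR (positions: [(0, 0), (0, -1), (-1, -1), (-1, 0), (-2, 0), (-2, 1), (-1, 1), (0, 1)])
Fold: move[5]->U => DLULUUR (positions: [(0, 0), (0, -1), (-1, -1), (-1, 0), (-2, 0), (-2, 1), (-2, 2), (-1, 2)])
Fold: move[5]->R => DLULURR (positions: [(0, 0), (0, -1), (-1, -1), (-1, 0), (-2, 0), (-2, 1), (-1, 1), (0, 1)])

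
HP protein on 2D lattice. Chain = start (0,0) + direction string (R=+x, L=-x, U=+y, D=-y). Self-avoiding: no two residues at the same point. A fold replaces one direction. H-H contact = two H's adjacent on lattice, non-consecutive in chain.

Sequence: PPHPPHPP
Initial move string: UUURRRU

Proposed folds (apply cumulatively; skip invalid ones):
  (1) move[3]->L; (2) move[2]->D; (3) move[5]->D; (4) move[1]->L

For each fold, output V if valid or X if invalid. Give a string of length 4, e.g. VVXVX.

Answer: XXXV

Derivation:
Initial: UUURRRU -> [(0, 0), (0, 1), (0, 2), (0, 3), (1, 3), (2, 3), (3, 3), (3, 4)]
Fold 1: move[3]->L => UUULRRU INVALID (collision), skipped
Fold 2: move[2]->D => UUDRRRU INVALID (collision), skipped
Fold 3: move[5]->D => UUURRDU INVALID (collision), skipped
Fold 4: move[1]->L => ULURRRU VALID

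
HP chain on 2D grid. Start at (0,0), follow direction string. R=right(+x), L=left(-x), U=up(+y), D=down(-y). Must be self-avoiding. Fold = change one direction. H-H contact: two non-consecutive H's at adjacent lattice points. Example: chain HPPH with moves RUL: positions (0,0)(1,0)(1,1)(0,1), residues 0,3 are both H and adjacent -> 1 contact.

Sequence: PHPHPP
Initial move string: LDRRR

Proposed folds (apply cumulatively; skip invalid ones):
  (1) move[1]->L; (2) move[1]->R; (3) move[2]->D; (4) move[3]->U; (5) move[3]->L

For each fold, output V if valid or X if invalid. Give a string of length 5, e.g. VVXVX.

Answer: XXVXX

Derivation:
Initial: LDRRR -> [(0, 0), (-1, 0), (-1, -1), (0, -1), (1, -1), (2, -1)]
Fold 1: move[1]->L => LLRRR INVALID (collision), skipped
Fold 2: move[1]->R => LRRRR INVALID (collision), skipped
Fold 3: move[2]->D => LDDRR VALID
Fold 4: move[3]->U => LDDUR INVALID (collision), skipped
Fold 5: move[3]->L => LDDLR INVALID (collision), skipped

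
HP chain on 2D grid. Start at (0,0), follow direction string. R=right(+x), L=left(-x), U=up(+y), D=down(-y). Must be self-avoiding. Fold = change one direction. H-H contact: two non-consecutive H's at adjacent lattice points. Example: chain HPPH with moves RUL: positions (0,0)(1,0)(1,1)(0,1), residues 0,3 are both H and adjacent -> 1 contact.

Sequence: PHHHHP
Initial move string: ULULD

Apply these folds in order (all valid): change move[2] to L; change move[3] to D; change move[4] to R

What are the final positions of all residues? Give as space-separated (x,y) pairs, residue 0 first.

Answer: (0,0) (0,1) (-1,1) (-2,1) (-2,0) (-1,0)

Derivation:
Initial moves: ULULD
Fold: move[2]->L => ULLLD (positions: [(0, 0), (0, 1), (-1, 1), (-2, 1), (-3, 1), (-3, 0)])
Fold: move[3]->D => ULLDD (positions: [(0, 0), (0, 1), (-1, 1), (-2, 1), (-2, 0), (-2, -1)])
Fold: move[4]->R => ULLDR (positions: [(0, 0), (0, 1), (-1, 1), (-2, 1), (-2, 0), (-1, 0)])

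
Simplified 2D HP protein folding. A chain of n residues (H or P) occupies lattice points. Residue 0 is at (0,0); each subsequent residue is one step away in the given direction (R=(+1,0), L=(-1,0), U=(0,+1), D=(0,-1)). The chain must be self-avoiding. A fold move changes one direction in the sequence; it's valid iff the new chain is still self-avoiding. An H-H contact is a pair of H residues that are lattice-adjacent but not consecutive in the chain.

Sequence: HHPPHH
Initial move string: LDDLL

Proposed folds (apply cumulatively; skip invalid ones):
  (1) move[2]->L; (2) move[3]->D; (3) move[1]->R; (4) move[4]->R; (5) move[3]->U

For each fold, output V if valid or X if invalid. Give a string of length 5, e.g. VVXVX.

Initial: LDDLL -> [(0, 0), (-1, 0), (-1, -1), (-1, -2), (-2, -2), (-3, -2)]
Fold 1: move[2]->L => LDLLL VALID
Fold 2: move[3]->D => LDLDL VALID
Fold 3: move[1]->R => LRLDL INVALID (collision), skipped
Fold 4: move[4]->R => LDLDR VALID
Fold 5: move[3]->U => LDLUR INVALID (collision), skipped

Answer: VVXVX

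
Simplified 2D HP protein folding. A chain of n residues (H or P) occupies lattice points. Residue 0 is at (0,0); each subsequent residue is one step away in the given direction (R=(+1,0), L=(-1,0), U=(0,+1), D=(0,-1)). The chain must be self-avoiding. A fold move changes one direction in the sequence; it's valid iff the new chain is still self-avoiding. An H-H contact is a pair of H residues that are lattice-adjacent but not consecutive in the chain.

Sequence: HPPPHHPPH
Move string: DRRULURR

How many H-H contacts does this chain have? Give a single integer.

Answer: 1

Derivation:
Positions: [(0, 0), (0, -1), (1, -1), (2, -1), (2, 0), (1, 0), (1, 1), (2, 1), (3, 1)]
H-H contact: residue 0 @(0,0) - residue 5 @(1, 0)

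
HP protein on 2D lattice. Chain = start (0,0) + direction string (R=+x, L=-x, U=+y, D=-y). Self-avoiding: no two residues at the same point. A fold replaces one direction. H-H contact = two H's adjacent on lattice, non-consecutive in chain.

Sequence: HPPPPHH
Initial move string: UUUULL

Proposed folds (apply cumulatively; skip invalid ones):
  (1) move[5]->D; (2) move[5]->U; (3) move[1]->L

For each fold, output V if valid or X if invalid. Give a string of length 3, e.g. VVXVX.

Initial: UUUULL -> [(0, 0), (0, 1), (0, 2), (0, 3), (0, 4), (-1, 4), (-2, 4)]
Fold 1: move[5]->D => UUUULD VALID
Fold 2: move[5]->U => UUUULU VALID
Fold 3: move[1]->L => ULUULU VALID

Answer: VVV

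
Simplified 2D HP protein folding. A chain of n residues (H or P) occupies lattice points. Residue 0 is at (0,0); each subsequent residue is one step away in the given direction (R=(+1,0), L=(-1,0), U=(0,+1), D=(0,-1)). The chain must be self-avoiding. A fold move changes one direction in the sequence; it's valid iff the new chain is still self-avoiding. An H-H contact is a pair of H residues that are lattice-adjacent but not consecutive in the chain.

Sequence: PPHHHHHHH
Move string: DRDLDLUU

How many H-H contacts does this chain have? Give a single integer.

Answer: 1

Derivation:
Positions: [(0, 0), (0, -1), (1, -1), (1, -2), (0, -2), (0, -3), (-1, -3), (-1, -2), (-1, -1)]
H-H contact: residue 4 @(0,-2) - residue 7 @(-1, -2)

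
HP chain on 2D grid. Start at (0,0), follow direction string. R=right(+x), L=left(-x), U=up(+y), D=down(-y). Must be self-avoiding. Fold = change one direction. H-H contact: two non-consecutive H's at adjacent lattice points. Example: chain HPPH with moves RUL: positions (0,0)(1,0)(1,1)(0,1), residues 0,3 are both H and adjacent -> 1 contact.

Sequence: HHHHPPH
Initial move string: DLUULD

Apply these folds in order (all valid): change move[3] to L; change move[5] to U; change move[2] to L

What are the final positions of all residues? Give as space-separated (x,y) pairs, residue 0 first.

Initial moves: DLUULD
Fold: move[3]->L => DLULLD (positions: [(0, 0), (0, -1), (-1, -1), (-1, 0), (-2, 0), (-3, 0), (-3, -1)])
Fold: move[5]->U => DLULLU (positions: [(0, 0), (0, -1), (-1, -1), (-1, 0), (-2, 0), (-3, 0), (-3, 1)])
Fold: move[2]->L => DLLLLU (positions: [(0, 0), (0, -1), (-1, -1), (-2, -1), (-3, -1), (-4, -1), (-4, 0)])

Answer: (0,0) (0,-1) (-1,-1) (-2,-1) (-3,-1) (-4,-1) (-4,0)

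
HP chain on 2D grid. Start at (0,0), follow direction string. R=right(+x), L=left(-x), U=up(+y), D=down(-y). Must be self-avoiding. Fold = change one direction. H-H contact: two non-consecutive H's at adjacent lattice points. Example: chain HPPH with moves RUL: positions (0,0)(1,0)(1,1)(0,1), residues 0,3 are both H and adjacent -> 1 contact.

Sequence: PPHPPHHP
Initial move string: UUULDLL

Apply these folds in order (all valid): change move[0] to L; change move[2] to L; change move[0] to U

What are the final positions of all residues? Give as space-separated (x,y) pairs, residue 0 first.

Initial moves: UUULDLL
Fold: move[0]->L => LUULDLL (positions: [(0, 0), (-1, 0), (-1, 1), (-1, 2), (-2, 2), (-2, 1), (-3, 1), (-4, 1)])
Fold: move[2]->L => LULLDLL (positions: [(0, 0), (-1, 0), (-1, 1), (-2, 1), (-3, 1), (-3, 0), (-4, 0), (-5, 0)])
Fold: move[0]->U => UULLDLL (positions: [(0, 0), (0, 1), (0, 2), (-1, 2), (-2, 2), (-2, 1), (-3, 1), (-4, 1)])

Answer: (0,0) (0,1) (0,2) (-1,2) (-2,2) (-2,1) (-3,1) (-4,1)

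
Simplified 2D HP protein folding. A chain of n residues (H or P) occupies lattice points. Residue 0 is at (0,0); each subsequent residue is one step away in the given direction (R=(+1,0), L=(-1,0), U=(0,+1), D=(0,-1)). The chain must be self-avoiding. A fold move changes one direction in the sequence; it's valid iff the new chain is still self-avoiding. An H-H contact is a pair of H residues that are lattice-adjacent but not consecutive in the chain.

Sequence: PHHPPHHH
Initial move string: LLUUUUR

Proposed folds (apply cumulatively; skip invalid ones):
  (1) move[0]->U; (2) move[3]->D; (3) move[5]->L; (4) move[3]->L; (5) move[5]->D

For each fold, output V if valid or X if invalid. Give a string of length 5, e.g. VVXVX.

Answer: VXXVX

Derivation:
Initial: LLUUUUR -> [(0, 0), (-1, 0), (-2, 0), (-2, 1), (-2, 2), (-2, 3), (-2, 4), (-1, 4)]
Fold 1: move[0]->U => ULUUUUR VALID
Fold 2: move[3]->D => ULUDUUR INVALID (collision), skipped
Fold 3: move[5]->L => ULUUULR INVALID (collision), skipped
Fold 4: move[3]->L => ULULUUR VALID
Fold 5: move[5]->D => ULULUDR INVALID (collision), skipped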